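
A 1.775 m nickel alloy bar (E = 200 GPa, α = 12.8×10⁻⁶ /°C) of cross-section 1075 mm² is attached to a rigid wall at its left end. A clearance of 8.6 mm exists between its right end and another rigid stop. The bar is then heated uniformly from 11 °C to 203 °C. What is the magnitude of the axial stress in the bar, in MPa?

σ ≈ 0 MPa

Free thermal elongation = αΔT L = 12.8×10⁻⁶ × 192 × 1775 = 4.362 mm.
Since δ_free = 4.36 mm is less than the 8.6 mm gap, the bar never touches the wall. No axial force develops.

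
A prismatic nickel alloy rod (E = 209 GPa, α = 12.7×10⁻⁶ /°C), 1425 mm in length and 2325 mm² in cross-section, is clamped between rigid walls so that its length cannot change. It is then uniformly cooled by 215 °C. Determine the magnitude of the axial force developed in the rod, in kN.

With zero net strain, σ = E·αΔT = 209 GPa × 12.7×10⁻⁶ × 215 = 570.7 MPa.
P = AEαΔT = 2325 × 209×10³ × 12.7×10⁻⁶ × 215 = 1327 kN (tensile).

P ≈ 1330 kN (tensile)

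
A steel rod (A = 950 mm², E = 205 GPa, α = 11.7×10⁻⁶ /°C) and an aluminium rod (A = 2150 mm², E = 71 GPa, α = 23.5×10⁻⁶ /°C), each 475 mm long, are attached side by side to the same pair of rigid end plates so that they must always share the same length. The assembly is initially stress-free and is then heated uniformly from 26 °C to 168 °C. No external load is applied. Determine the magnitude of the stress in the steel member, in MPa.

σ ≈ 151 MPa (tensile)

Both members must finish at the same length. With the larger α, the aluminium tends to over-expand; the plates restrain it, putting the aluminium in compression and the steel in tension. With no external load the two internal forces are equal and opposite, magnitude P.
Setting the final lengths equal and cancelling L: (α₁ − α₂)ΔT = P/(A₁E₁) + P/(A₂E₂).
|α₁ − α₂|·ΔT = 11.8×10⁻⁶ × 142 = 0.001676.
1/(A₁E₁) + 1/(A₂E₂) = 1/(950×205×10³) + 1/(2150×71×10³) = 1.169×10⁻⁸ N⁻¹.
So P = 0.001676 / 1.169×10⁻⁸ = 143.4 kN.
σ_{steel} = P/A₁ = 143400/950 = 150.9 MPa, tensile.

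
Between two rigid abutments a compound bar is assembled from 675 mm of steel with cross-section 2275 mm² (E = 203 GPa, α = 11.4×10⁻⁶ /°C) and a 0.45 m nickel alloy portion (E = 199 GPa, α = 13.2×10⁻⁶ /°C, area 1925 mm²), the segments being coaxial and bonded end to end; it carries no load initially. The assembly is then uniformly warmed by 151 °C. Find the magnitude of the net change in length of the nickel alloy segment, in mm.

If the supports were absent, the total length change would be Σ αᵢΔT Lᵢ = 11.4×10⁻⁶×151×675 + 13.2×10⁻⁶×151×450 = 2.059 mm.
The walls prevent any net length change, so an axial force P (same in every segment) develops. Compatibility: P · Σ Lᵢ/(AᵢEᵢ) = δ_free.
The series flexibility is Σ Lᵢ/(AᵢEᵢ) = 675/(2275×203×10³) + 450/(1925×199×10³) = 2.636×10⁻⁶ mm/N.
So P = 2.059 / 2.636×10⁻⁶ = 781 kN, compressive.
For the nickel alloy segment, free thermal change = 13.2×10⁻⁶×151×450 = 0.8969 mm and elastic change from P = 781000×450/(1925×199×10³) = 0.9174 mm; these oppose, so the net change is 0.0205 mm (segment shortens).

|ΔL| ≈ 0.0205 mm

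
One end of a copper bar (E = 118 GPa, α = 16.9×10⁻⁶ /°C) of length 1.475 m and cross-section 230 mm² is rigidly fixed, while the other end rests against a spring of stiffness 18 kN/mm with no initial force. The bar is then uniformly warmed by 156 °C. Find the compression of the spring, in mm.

δ ≈ 1.97 mm

The unrestrained thermal change is αΔT L = 16.9×10⁻⁶ × 156 × 1475 = 3.889 mm.
With a force P in the spring, the elastic change of the bar is PL/(AE) and that of the spring is P/k; compatibility requires their sum to equal δ_free.
So P = δ_free / [L/(AE) + 1/k] = 3.889 / [ 1475/(230×118×10³) + 1/(18×10³) ].
P = 3.889 / 0.0001099 = 35380 N.
Spring compression = P/k = 35380/(18×10³) = 1.966 mm.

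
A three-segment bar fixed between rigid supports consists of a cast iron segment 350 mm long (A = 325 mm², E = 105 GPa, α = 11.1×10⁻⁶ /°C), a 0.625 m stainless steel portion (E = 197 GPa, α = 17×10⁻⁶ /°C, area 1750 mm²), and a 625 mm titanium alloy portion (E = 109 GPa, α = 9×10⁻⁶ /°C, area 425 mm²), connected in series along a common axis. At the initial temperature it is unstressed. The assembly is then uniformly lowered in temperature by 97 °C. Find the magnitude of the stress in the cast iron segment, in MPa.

σ ≈ 235 MPa (tensile)

If the supports were absent, the total length change would be Σ αᵢΔT Lᵢ = 11.1×10⁻⁶×97×350 + 17×10⁻⁶×97×625 + 9×10⁻⁶×97×625 = 1.953 mm.
The walls prevent any net length change, so an axial force P (same in every segment) develops. Compatibility: P · Σ Lᵢ/(AᵢEᵢ) = δ_free.
The series flexibility is Σ Lᵢ/(AᵢEᵢ) = 350/(325×105×10³) + 625/(1750×197×10³) + 625/(425×109×10³) = 2.556×10⁻⁵ mm/N.
Hence P = δ_free / Σ(L/AE) = 1.953/2.556×10⁻⁵ = 76.41 kN (tensile).
σ_{cast iron} = P / A = 76410 / 325 = 235.1 MPa.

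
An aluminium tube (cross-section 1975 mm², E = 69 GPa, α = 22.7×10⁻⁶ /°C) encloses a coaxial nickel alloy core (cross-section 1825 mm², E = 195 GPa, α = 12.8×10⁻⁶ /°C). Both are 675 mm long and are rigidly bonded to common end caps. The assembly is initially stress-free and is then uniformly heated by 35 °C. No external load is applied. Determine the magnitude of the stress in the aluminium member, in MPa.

σ ≈ 17.3 MPa (compressive)

The aluminium has the larger α, so on heating it would change length more than the nickel alloy if both were free. The rigid plates force a common final length, so the aluminium is put into compression and the nickel alloy into tension, with equal and opposite forces P (no external load).
Compatibility of the two members (thermal + elastic change equal): (α₁ − α₂)ΔT = P·[1/(A₁E₁) + 1/(A₂E₂)].
|α₁ − α₂|·ΔT = 9.9×10⁻⁶ × 35 = 0.0003465.
1/(A₁E₁) + 1/(A₂E₂) = 1/(1975×69×10³) + 1/(1825×195×10³) = 1.015×10⁻⁸ N⁻¹.
So P = 0.0003465 / 1.015×10⁻⁸ = 34.14 kN.
σ_{aluminium} = P/A₁ = 34140/1975 = 17.29 MPa, compressive.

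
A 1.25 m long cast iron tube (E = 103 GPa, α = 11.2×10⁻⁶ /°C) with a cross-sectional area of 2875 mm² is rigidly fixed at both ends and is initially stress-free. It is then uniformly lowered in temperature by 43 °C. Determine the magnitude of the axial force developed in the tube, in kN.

P ≈ 143 kN (tensile)

With zero net strain, σ = E·αΔT = 103 GPa × 11.2×10⁻⁶ × 43 = 49.6 MPa.
Then P = σA = 49.6 × 2875 mm² = 142.6 kN, tensile.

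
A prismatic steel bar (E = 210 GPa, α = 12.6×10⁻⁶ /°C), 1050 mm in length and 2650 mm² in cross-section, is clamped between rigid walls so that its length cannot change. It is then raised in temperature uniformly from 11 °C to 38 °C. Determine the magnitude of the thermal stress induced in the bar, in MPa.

σ ≈ 71.4 MPa (compressive)

The supports are rigid, so the total axial strain is zero. The restrained thermal strain is ε = αΔT = 12.6×10⁻⁶ × 27 = 340.2×10⁻⁶.
Hence σ = E·αΔT = 210×10³ × 340.2×10⁻⁶ = 71.44 MPa, compressive.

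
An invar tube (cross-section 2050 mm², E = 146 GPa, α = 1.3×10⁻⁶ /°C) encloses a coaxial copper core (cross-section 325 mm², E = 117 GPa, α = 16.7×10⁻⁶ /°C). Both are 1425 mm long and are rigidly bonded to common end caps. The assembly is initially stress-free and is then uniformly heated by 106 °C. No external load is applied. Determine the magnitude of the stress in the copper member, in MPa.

Equilibrium of a rigid end plate with no external load gives equal and opposite internal forces ±P in the two members. Since α_{copper} > α_{invar}, heating drives the copper into compression and the invar into tension.
Setting the final lengths equal and cancelling L: (α₁ − α₂)ΔT = P/(A₁E₁) + P/(A₂E₂).
|α₁ − α₂|·ΔT = 15.4×10⁻⁶ × 106 = 0.001632.
1/(A₁E₁) + 1/(A₂E₂) = 1/(2050×146×10³) + 1/(325×117×10³) = 2.964×10⁻⁸ N⁻¹.
So P = 0.001632 / 2.964×10⁻⁸ = 55.07 kN.
σ_{copper} = P/A₂ = 55070/325 = 169.5 MPa, compressive.

σ ≈ 169 MPa (compressive)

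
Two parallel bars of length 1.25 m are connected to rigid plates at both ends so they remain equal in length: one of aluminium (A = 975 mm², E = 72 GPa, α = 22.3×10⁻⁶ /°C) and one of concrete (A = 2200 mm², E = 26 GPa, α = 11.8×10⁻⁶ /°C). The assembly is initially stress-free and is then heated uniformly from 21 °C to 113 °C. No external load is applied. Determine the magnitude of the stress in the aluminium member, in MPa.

σ ≈ 31.2 MPa (compressive)

Equilibrium of a rigid end plate with no external load gives equal and opposite internal forces ±P in the two members. Since α_{aluminium} > α_{concrete}, heating drives the aluminium into compression and the concrete into tension.
Setting the final lengths equal and cancelling L: (α₁ − α₂)ΔT = P/(A₁E₁) + P/(A₂E₂).
|α₁ − α₂|·ΔT = 10.5×10⁻⁶ × 92 = 0.000966.
1/(A₁E₁) + 1/(A₂E₂) = 1/(975×72×10³) + 1/(2200×26×10³) = 3.173×10⁻⁸ N⁻¹.
So P = 0.000966 / 3.173×10⁻⁸ = 30.45 kN.
σ_{aluminium} = P/A₁ = 30450/975 = 31.23 MPa, compressive.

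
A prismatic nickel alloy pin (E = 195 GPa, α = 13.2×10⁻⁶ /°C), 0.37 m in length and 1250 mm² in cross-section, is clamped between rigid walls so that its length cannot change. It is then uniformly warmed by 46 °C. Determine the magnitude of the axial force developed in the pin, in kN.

With zero net strain, σ = E·αΔT = 195 GPa × 13.2×10⁻⁶ × 46 = 118.4 MPa.
P = AEαΔT = 1250 × 195×10³ × 13.2×10⁻⁶ × 46 = 148 kN (compressive).

P ≈ 148 kN (compressive)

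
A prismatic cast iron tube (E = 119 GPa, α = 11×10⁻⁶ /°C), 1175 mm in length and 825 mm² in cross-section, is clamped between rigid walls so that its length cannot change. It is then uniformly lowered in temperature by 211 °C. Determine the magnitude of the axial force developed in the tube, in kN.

P ≈ 228 kN (tensile)

The ends cannot move, so σ = EαΔT = 119×10³ × 11×10⁻⁶ × 211 = 276.2 MPa.
Then P = σA = 276.2 × 825 mm² = 227.9 kN, tensile.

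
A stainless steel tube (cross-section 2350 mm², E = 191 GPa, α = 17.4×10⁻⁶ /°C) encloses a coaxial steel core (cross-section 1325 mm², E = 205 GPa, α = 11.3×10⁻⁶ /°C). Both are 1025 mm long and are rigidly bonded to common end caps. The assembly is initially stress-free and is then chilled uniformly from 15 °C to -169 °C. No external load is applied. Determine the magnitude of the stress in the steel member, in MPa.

σ ≈ 143 MPa (compressive)

Both members must finish at the same length. With the larger α, the stainless steel tends to over-contract; the plates restrain it, putting the stainless steel in tension and the steel in compression. With no external load the two internal forces are equal and opposite, magnitude P.
Compatibility of the two members (thermal + elastic change equal): (α₁ − α₂)ΔT = P·[1/(A₁E₁) + 1/(A₂E₂)].
|α₁ − α₂|·ΔT = 6.1×10⁻⁶ × 184 = 0.001122.
1/(A₁E₁) + 1/(A₂E₂) = 1/(2350×191×10³) + 1/(1325×205×10³) = 5.909×10⁻⁹ N⁻¹.
So P = 0.001122 / 5.909×10⁻⁹ = 189.9 kN.
σ_{steel} = P/A₂ = 189900/1325 = 143.3 MPa, compressive.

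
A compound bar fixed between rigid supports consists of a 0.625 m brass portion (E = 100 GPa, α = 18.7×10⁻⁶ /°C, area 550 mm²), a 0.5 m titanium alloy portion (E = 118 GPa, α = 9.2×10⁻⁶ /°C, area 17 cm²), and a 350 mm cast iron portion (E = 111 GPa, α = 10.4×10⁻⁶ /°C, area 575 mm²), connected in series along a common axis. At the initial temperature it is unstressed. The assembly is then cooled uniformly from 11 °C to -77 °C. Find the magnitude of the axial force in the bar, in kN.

Free thermal contraction of the whole bar: Σ αᵢΔT Lᵢ = 18.7×10⁻⁶×88×625 + 9.2×10⁻⁶×88×500 + 10.4×10⁻⁶×88×350 = 1.754 mm.
The rigid supports impose zero overall length change; the single axial force P common to all segments must satisfy P Σ Lᵢ/(AᵢEᵢ) = δ_free.
Σ Lᵢ/(AᵢEᵢ) = 625/(550×100×10³) + 500/(1700×118×10³) + 350/(575×111×10³) = 1.934×10⁻⁵ mm/N.
Hence P = δ_free / Σ(L/AE) = 1.754/1.934×10⁻⁵ = 90.67 kN (tensile).

P ≈ 90.7 kN (tensile)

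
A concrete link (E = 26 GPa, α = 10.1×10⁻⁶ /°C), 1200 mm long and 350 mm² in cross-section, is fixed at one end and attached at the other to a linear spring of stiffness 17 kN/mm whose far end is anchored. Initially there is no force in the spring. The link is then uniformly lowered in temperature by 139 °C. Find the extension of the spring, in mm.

If the spring were absent the link would shorten by αΔT L = 10.1×10⁻⁶ × 139 × 1200 = 1.685 mm.
With a force P in the spring, the elastic change of the link is PL/(AE) and that of the spring is P/k; compatibility requires their sum to equal δ_free.
So P = δ_free / [L/(AE) + 1/k] = 1.685 / [ 1200/(350×26×10³) + 1/(17×10³) ].
P = 1.685 / 0.0001907 = 8835 N.
Spring extension = P/k = 8835/(17×10³) = 0.5197 mm.

δ ≈ 0.52 mm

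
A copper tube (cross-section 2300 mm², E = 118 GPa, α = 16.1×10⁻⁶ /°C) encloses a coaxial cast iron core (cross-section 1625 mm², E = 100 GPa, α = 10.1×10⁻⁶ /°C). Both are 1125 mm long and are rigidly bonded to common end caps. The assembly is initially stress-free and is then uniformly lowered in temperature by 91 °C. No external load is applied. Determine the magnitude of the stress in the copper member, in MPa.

Both members must finish at the same length. With the larger α, the copper tends to over-contract; the plates restrain it, putting the copper in tension and the cast iron in compression. With no external load the two internal forces are equal and opposite, magnitude P.
Setting the final lengths equal and cancelling L: (α₁ − α₂)ΔT = P/(A₁E₁) + P/(A₂E₂).
|α₁ − α₂|·ΔT = 6×10⁻⁶ × 91 = 0.000546.
1/(A₁E₁) + 1/(A₂E₂) = 1/(2300×118×10³) + 1/(1625×100×10³) = 9.838×10⁻⁹ N⁻¹.
So P = 0.000546 / 9.838×10⁻⁹ = 55.5 kN.
σ_{copper} = P/A₁ = 55500/2300 = 24.13 MPa, tensile.

σ ≈ 24.1 MPa (tensile)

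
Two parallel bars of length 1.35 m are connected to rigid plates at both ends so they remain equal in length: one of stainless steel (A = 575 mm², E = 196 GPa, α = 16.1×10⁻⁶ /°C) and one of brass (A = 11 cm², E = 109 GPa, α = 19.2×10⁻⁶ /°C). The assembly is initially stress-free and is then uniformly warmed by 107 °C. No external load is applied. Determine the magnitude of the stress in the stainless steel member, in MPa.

σ ≈ 33.5 MPa (tensile)

Both members must finish at the same length. With the larger α, the brass tends to over-expand; the plates restrain it, putting the brass in compression and the stainless steel in tension. With no external load the two internal forces are equal and opposite, magnitude P.
Setting the final lengths equal and cancelling L: (α₁ − α₂)ΔT = P/(A₁E₁) + P/(A₂E₂).
|α₁ − α₂|·ΔT = 3.1×10⁻⁶ × 107 = 0.0003317.
1/(A₁E₁) + 1/(A₂E₂) = 1/(575×196×10³) + 1/(1100×109×10³) = 1.721×10⁻⁸ N⁻¹.
P = 0.0003317 / 1.721×10⁻⁸ = 19270 N = 19.27 kN.
σ_{stainless steel} = P/A₁ = 19270/575 = 33.51 MPa, tensile.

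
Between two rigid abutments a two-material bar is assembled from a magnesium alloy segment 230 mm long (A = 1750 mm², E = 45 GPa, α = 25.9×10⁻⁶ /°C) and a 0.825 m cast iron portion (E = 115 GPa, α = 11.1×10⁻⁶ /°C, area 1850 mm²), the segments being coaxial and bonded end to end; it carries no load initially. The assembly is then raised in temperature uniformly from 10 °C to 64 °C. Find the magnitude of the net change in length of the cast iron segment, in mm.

|ΔL| ≈ 0.029 mm

Free thermal expansion of the whole bar: Σ αᵢΔT Lᵢ = 25.9×10⁻⁶×54×230 + 11.1×10⁻⁶×54×825 = 0.8162 mm.
The rigid supports impose zero overall length change; the single axial force P common to all segments must satisfy P Σ Lᵢ/(AᵢEᵢ) = δ_free.
The series flexibility is Σ Lᵢ/(AᵢEᵢ) = 230/(1750×45×10³) + 825/(1850×115×10³) = 6.798×10⁻⁶ mm/N.
P = 0.8162 / 6.798×10⁻⁶ = 120100 N = 120.1 kN, compressive.
For the cast iron segment, free thermal change = 11.1×10⁻⁶×54×825 = 0.4945 mm and elastic change from P = 120100×825/(1850×115×10³) = 0.4655 mm; these oppose, so the net change is 0.029 mm (segment lengthens).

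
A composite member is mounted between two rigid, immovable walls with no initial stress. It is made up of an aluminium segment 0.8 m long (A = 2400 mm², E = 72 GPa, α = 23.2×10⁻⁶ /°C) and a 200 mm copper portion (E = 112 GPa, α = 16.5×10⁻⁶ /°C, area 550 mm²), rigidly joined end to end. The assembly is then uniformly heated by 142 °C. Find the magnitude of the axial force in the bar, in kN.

If the supports were absent, the total length change would be Σ αᵢΔT Lᵢ = 23.2×10⁻⁶×142×800 + 16.5×10⁻⁶×142×200 = 3.104 mm.
The walls prevent any net length change, so an axial force P (same in every segment) develops. Compatibility: P · Σ Lᵢ/(AᵢEᵢ) = δ_free.
Σ Lᵢ/(AᵢEᵢ) = 800/(2400×72×10³) + 200/(550×112×10³) = 7.876×10⁻⁶ mm/N.
P = 3.104 / 7.876×10⁻⁶ = 394100 N = 394.1 kN, compressive.

P ≈ 394 kN (compressive)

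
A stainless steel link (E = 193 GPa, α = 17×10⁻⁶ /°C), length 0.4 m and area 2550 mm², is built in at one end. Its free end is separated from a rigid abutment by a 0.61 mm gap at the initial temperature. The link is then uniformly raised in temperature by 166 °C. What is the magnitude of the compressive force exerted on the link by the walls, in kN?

P ≈ 638 kN

If the wall were absent the link would grow by αΔT L = 17×10⁻⁶ × 166 × 400 = 1.129 mm.
After closing the 0.61 mm clearance, 1.129 − 0.61 = 0.5188 mm of expansion remains to be suppressed by the wall.
Compatibility: PL/(AE) = 0.5188 mm, so σ = P/A = E × (0.5188/400) = 250.3 MPa.
Force on the wall = σA = 250.3 × 2550 mm² = 638.3 kN.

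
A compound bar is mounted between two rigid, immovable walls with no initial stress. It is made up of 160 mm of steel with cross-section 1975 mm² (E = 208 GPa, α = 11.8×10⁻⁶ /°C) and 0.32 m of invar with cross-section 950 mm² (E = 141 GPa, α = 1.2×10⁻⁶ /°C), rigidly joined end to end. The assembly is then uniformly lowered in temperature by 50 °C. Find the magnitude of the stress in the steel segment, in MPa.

σ ≈ 20.7 MPa (tensile)

Free thermal contraction of the whole bar: Σ αᵢΔT Lᵢ = 11.8×10⁻⁶×50×160 + 1.2×10⁻⁶×50×320 = 0.1136 mm.
The walls prevent any net length change, so an axial force P (same in every segment) develops. Compatibility: P · Σ Lᵢ/(AᵢEᵢ) = δ_free.
Σ Lᵢ/(AᵢEᵢ) = 160/(1975×208×10³) + 320/(950×141×10³) = 2.778×10⁻⁶ mm/N.
P = 0.1136 / 2.778×10⁻⁶ = 40890 N = 40.89 kN, tensile.
σ_{steel} = P / A = 40890 / 1975 = 20.7 MPa.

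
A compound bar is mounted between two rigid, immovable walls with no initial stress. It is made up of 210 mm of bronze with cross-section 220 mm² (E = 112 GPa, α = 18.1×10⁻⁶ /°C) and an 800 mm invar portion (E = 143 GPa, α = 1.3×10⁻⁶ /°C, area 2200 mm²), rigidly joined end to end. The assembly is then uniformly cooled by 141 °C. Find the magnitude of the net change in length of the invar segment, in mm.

|ΔL| ≈ 0.0102 mm

If the supports were absent, the total length change would be Σ αᵢΔT Lᵢ = 18.1×10⁻⁶×141×210 + 1.3×10⁻⁶×141×800 = 0.6826 mm.
The walls prevent any net length change, so an axial force P (same in every segment) develops. Compatibility: P · Σ Lᵢ/(AᵢEᵢ) = δ_free.
The series flexibility is Σ Lᵢ/(AᵢEᵢ) = 210/(220×112×10³) + 800/(2200×143×10³) = 1.107×10⁻⁵ mm/N.
So P = 0.6826 / 1.107×10⁻⁵ = 61.68 kN, tensile.
For the invar segment, free thermal change = 1.3×10⁻⁶×141×800 = 0.1466 mm and elastic change from P = 61680×800/(2200×143×10³) = 0.1569 mm; these oppose, so the net change is 0.0102 mm (segment lengthens).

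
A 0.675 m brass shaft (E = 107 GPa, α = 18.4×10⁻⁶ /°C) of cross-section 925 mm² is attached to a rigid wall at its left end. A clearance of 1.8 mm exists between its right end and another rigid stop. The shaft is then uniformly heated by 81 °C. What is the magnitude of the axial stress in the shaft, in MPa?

Unrestrained expansion: δ_free = αΔT L = 18.4×10⁻⁶ × 81 × 675 = 1.006 mm.
This is smaller than the 1.8 mm clearance, so the shaft expands freely without reaching the stop — the stress is zero.

σ ≈ 0 MPa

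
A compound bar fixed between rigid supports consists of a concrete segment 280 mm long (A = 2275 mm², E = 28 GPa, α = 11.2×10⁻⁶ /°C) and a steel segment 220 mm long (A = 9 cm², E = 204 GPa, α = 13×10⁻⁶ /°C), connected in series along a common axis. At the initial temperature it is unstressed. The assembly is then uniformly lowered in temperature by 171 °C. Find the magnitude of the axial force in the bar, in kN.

P ≈ 183 kN (tensile)

With the walls removed the bar would change length by δ_free = Σ αᵢΔT Lᵢ = 11.2×10⁻⁶×171×280 + 13×10⁻⁶×171×220 = 1.025 mm.
The rigid supports impose zero overall length change; the single axial force P common to all segments must satisfy P Σ Lᵢ/(AᵢEᵢ) = δ_free.
The series flexibility is Σ Lᵢ/(AᵢEᵢ) = 280/(2275×28×10³) + 220/(900×204×10³) = 5.594×10⁻⁶ mm/N.
Hence P = δ_free / Σ(L/AE) = 1.025/5.594×10⁻⁶ = 183.3 kN (tensile).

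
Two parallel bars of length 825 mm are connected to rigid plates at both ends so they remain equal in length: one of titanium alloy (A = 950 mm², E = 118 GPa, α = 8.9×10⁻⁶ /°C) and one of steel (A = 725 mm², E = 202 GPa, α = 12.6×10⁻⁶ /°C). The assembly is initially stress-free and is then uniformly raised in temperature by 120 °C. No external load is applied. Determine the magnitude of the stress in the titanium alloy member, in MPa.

Both members must finish at the same length. With the larger α, the steel tends to over-expand; the plates restrain it, putting the steel in compression and the titanium alloy in tension. With no external load the two internal forces are equal and opposite, magnitude P.
Setting the final lengths equal and cancelling L: (α₁ − α₂)ΔT = P/(A₁E₁) + P/(A₂E₂).
|α₁ − α₂|·ΔT = 3.7×10⁻⁶ × 120 = 0.000444.
1/(A₁E₁) + 1/(A₂E₂) = 1/(950×118×10³) + 1/(725×202×10³) = 1.575×10⁻⁸ N⁻¹.
So P = 0.000444 / 1.575×10⁻⁸ = 28.19 kN.
σ_{titanium alloy} = P/A₁ = 28190/950 = 29.68 MPa, tensile.

σ ≈ 29.7 MPa (tensile)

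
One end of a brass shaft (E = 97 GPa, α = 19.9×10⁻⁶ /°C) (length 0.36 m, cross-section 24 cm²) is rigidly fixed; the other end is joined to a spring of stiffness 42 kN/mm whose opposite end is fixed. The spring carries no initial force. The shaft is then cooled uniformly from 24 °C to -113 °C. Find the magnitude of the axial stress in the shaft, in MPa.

The unrestrained thermal change is αΔT L = 19.9×10⁻⁶ × 137 × 360 = 0.9815 mm.
With a force P in the spring, the elastic change of the shaft is PL/(AE) and that of the spring is P/k; compatibility requires their sum to equal δ_free.
P [ L/(AE) + 1/k ] = δ_free → P [ 360/(2400×97×10³) + 1/(42×10³) ] = 0.9815.
P = 0.9815 / 2.536×10⁻⁵ = 38710 N.
σ = P/A = 38710/2400 = 16.13 MPa.

σ ≈ 16.1 MPa (tensile)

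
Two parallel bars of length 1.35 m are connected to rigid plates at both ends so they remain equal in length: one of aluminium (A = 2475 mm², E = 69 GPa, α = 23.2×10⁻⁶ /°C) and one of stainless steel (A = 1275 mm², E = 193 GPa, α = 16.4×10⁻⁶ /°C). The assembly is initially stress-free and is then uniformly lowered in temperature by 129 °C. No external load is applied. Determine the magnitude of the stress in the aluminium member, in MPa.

σ ≈ 35.7 MPa (tensile)

Equilibrium of a rigid end plate with no external load gives equal and opposite internal forces ±P in the two members. Since α_{aluminium} > α_{stainless steel}, cooling drives the aluminium into tension and the stainless steel into compression.
Compatibility of the two members (thermal + elastic change equal): (α₁ − α₂)ΔT = P·[1/(A₁E₁) + 1/(A₂E₂)].
|α₁ − α₂|·ΔT = 6.8×10⁻⁶ × 129 = 0.0008772.
1/(A₁E₁) + 1/(A₂E₂) = 1/(2475×69×10³) + 1/(1275×193×10³) = 9.919×10⁻⁹ N⁻¹.
P = 0.0008772 / 9.919×10⁻⁹ = 88430 N = 88.43 kN.
σ_{aluminium} = P/A₁ = 88430/2475 = 35.73 MPa, tensile.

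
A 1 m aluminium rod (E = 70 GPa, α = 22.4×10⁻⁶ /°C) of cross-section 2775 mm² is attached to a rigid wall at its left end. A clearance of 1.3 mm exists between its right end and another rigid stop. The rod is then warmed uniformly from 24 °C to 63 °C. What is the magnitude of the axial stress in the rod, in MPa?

σ ≈ 0 MPa

If the wall were absent the rod would grow by αΔT L = 22.4×10⁻⁶ × 39 × 1000 = 0.8736 mm.
This is smaller than the 1.3 mm clearance, so the rod expands freely without reaching the stop — the stress is zero.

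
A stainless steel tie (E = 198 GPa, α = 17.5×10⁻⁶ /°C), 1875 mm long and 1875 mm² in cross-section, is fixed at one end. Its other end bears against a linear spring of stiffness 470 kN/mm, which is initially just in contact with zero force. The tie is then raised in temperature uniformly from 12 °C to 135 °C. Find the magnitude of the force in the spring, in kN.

P ≈ 562 kN

If the spring were absent the tie would lengthen by αΔT L = 17.5×10⁻⁶ × 123 × 1875 = 4.036 mm.
Let P be the compressive force at the spring. The tie shortens elastically by PL/(AE) and the spring compresses by P/k; together these equal δ_free.
So P = δ_free / [L/(AE) + 1/k] = 4.036 / [ 1875/(1875×198×10³) + 1/(470×10³) ].
P = 4.036 / 7.178×10⁻⁶ = 562300 N.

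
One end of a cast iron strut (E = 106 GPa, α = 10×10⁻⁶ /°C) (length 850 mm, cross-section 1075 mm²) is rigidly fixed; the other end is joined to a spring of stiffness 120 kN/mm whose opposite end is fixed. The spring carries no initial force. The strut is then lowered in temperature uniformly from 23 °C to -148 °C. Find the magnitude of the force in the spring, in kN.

P ≈ 92 kN

Free thermal contraction: δ_free = αΔT L = 10×10⁻⁶ × 171 × 850 = 1.454 mm.
Let P be the tensile force in the spring. The strut extends elastically by PL/(AE) and the spring stretches by P/k; together these equal δ_free.
P [ L/(AE) + 1/k ] = δ_free → P [ 850/(1075×106×10³) + 1/(120×10³) ] = 1.454.
P = 1.454 / 1.579×10⁻⁵ = 92040 N.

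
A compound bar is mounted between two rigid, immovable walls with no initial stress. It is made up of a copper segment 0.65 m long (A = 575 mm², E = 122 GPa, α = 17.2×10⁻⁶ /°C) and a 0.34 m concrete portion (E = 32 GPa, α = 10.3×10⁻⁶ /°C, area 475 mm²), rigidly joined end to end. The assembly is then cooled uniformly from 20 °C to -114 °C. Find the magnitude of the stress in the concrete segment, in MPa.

Free thermal contraction of the whole bar: Σ αᵢΔT Lᵢ = 17.2×10⁻⁶×134×650 + 10.3×10⁻⁶×134×340 = 1.967 mm.
Since the ends are fixed, an axial force P builds up, equal in every segment, with P · Σ Lᵢ/(AᵢEᵢ) = δ_free.
Σ Lᵢ/(AᵢEᵢ) = 650/(575×122×10³) + 340/(475×32×10³) = 3.163×10⁻⁵ mm/N.
P = 1.967 / 3.163×10⁻⁵ = 62190 N = 62.19 kN, tensile.
σ_{concrete} = P / A = 62190 / 475 = 130.9 MPa.

σ ≈ 131 MPa (tensile)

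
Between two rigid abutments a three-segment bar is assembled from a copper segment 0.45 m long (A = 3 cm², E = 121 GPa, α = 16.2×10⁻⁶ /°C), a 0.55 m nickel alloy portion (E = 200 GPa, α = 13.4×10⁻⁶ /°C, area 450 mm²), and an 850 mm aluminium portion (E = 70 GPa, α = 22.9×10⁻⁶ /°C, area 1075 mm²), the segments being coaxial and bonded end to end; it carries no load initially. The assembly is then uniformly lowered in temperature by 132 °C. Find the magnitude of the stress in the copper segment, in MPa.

σ ≈ 504 MPa (tensile)

With the walls removed the bar would change length by δ_free = Σ αᵢΔT Lᵢ = 16.2×10⁻⁶×132×450 + 13.4×10⁻⁶×132×550 + 22.9×10⁻⁶×132×850 = 4.504 mm.
The walls prevent any net length change, so an axial force P (same in every segment) develops. Compatibility: P · Σ Lᵢ/(AᵢEᵢ) = δ_free.
The series flexibility is Σ Lᵢ/(AᵢEᵢ) = 450/(300×121×10³) + 550/(450×200×10³) + 850/(1075×70×10³) = 2.98×10⁻⁵ mm/N.
So P = 4.504 / 2.98×10⁻⁵ = 151.1 kN, tensile.
σ_{copper} = P / A = 151100 / 300 = 503.8 MPa.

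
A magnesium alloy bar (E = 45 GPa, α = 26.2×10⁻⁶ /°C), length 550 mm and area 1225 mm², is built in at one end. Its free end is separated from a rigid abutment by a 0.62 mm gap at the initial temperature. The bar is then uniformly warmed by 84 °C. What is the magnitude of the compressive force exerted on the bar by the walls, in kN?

P ≈ 59.2 kN

If the wall were absent the bar would grow by αΔT L = 26.2×10⁻⁶ × 84 × 550 = 1.21 mm.
This exceeds the 0.62 mm gap, so the wall pushes back. The portion of expansion that must be recovered elastically is δ_free − gap = 1.21 − 0.62 = 0.5904 mm.
Compatibility: PL/(AE) = 0.5904 mm, so σ = P/A = E × (0.5904/550) = 48.31 MPa.
P = σA = 48.31 × 1225 = 59.18 kN.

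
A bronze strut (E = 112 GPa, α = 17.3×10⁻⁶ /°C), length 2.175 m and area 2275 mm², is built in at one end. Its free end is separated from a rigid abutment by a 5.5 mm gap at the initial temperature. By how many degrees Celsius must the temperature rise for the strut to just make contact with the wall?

ΔT ≈ 146 °C

The gap closes when αΔT L = 5.5 mm, since the strut is still unstressed at that instant.
So ΔT = g/(αL) = 5.5/(17.3×10⁻⁶ × 2175) = 146.2 °C.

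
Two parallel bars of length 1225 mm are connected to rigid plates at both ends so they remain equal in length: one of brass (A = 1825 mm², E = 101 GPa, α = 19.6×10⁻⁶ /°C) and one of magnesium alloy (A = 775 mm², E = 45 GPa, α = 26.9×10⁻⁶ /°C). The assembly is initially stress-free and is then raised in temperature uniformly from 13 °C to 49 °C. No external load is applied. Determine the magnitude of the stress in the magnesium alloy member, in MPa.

σ ≈ 9.94 MPa (compressive)

Equilibrium of a rigid end plate with no external load gives equal and opposite internal forces ±P in the two members. Since α_{magnesium alloy} > α_{brass}, heating drives the magnesium alloy into compression and the brass into tension.
Compatibility of the two members (thermal + elastic change equal): (α₁ − α₂)ΔT = P·[1/(A₁E₁) + 1/(A₂E₂)].
|α₁ − α₂|·ΔT = 7.3×10⁻⁶ × 36 = 0.0002628.
1/(A₁E₁) + 1/(A₂E₂) = 1/(1825×101×10³) + 1/(775×45×10³) = 3.41×10⁻⁸ N⁻¹.
So P = 0.0002628 / 3.41×10⁻⁸ = 7.707 kN.
σ_{magnesium alloy} = P/A₂ = 7707/775 = 9.944 MPa, compressive.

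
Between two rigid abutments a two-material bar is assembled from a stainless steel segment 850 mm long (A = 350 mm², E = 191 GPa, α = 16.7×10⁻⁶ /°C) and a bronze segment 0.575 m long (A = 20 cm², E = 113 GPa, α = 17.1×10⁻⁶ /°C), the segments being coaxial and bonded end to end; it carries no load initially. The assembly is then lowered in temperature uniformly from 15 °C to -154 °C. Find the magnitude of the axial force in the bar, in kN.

P ≈ 266 kN (tensile)

Free thermal contraction of the whole bar: Σ αᵢΔT Lᵢ = 16.7×10⁻⁶×169×850 + 17.1×10⁻⁶×169×575 = 4.061 mm.
Since the ends are fixed, an axial force P builds up, equal in every segment, with P · Σ Lᵢ/(AᵢEᵢ) = δ_free.
Σ Lᵢ/(AᵢEᵢ) = 850/(350×191×10³) + 575/(2000×113×10³) = 1.526×10⁻⁵ mm/N.
So P = 4.061 / 1.526×10⁻⁵ = 266.1 kN, tensile.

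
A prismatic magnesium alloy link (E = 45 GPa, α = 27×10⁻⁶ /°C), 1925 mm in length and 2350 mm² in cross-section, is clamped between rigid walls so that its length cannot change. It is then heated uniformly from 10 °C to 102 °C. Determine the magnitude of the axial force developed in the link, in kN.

Full restraint means ε = 0, so the stress is σ = EαΔT = 45×10³ × 27×10⁻⁶ × 92 = 111.8 MPa.
P = AEαΔT = 2350 × 45×10³ × 27×10⁻⁶ × 92 = 262.7 kN (compressive).

P ≈ 263 kN (compressive)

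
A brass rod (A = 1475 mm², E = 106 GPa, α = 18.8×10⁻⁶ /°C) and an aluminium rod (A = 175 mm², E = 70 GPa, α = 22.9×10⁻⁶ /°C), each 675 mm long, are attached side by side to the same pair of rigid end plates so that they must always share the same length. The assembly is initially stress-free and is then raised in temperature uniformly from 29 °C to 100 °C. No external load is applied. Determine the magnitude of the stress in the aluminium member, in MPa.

Both members must finish at the same length. With the larger α, the aluminium tends to over-expand; the plates restrain it, putting the aluminium in compression and the brass in tension. With no external load the two internal forces are equal and opposite, magnitude P.
Compatibility of the two members (thermal + elastic change equal): (α₁ − α₂)ΔT = P·[1/(A₁E₁) + 1/(A₂E₂)].
|α₁ − α₂|·ΔT = 4.1×10⁻⁶ × 71 = 0.0002911.
1/(A₁E₁) + 1/(A₂E₂) = 1/(1475×106×10³) + 1/(175×70×10³) = 8.803×10⁻⁸ N⁻¹.
P = 0.0002911 / 8.803×10⁻⁸ = 3307 N = 3.307 kN.
σ_{aluminium} = P/A₂ = 3307/175 = 18.9 MPa, compressive.

σ ≈ 18.9 MPa (compressive)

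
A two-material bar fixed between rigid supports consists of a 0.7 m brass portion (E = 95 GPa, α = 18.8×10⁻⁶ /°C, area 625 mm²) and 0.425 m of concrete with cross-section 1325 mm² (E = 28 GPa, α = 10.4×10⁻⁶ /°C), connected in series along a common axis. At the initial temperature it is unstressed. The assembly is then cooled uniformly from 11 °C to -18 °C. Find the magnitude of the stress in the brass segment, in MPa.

σ ≈ 35.1 MPa (tensile)

Free thermal contraction of the whole bar: Σ αᵢΔT Lᵢ = 18.8×10⁻⁶×29×700 + 10.4×10⁻⁶×29×425 = 0.5098 mm.
The walls prevent any net length change, so an axial force P (same in every segment) develops. Compatibility: P · Σ Lᵢ/(AᵢEᵢ) = δ_free.
The series flexibility is Σ Lᵢ/(AᵢEᵢ) = 700/(625×95×10³) + 425/(1325×28×10³) = 2.324×10⁻⁵ mm/N.
So P = 0.5098 / 2.324×10⁻⁵ = 21.93 kN, tensile.
σ_{brass} = P / A = 21930 / 625 = 35.09 MPa.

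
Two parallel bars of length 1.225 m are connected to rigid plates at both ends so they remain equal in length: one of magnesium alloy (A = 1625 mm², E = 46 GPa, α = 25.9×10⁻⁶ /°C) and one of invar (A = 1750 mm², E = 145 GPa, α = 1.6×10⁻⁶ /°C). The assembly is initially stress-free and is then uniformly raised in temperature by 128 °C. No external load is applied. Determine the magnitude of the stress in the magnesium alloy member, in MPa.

Equilibrium of a rigid end plate with no external load gives equal and opposite internal forces ±P in the two members. Since α_{magnesium alloy} > α_{invar}, heating drives the magnesium alloy into compression and the invar into tension.
Compatibility of the two members (thermal + elastic change equal): (α₁ − α₂)ΔT = P·[1/(A₁E₁) + 1/(A₂E₂)].
|α₁ − α₂|·ΔT = 24.3×10⁻⁶ × 128 = 0.00311.
1/(A₁E₁) + 1/(A₂E₂) = 1/(1625×46×10³) + 1/(1750×145×10³) = 1.732×10⁻⁸ N⁻¹.
So P = 0.00311 / 1.732×10⁻⁸ = 179.6 kN.
σ_{magnesium alloy} = P/A₁ = 179600/1625 = 110.5 MPa, compressive.

σ ≈ 111 MPa (compressive)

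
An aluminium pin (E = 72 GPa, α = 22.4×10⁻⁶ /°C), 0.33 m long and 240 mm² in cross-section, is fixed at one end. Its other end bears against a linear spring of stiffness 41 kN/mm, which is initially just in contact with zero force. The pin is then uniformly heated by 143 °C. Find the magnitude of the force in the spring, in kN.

P ≈ 24.3 kN

The unrestrained thermal change is αΔT L = 22.4×10⁻⁶ × 143 × 330 = 1.057 mm.
With a force P in the spring, the elastic change of the pin is PL/(AE) and that of the spring is P/k; compatibility requires their sum to equal δ_free.
So P = δ_free / [L/(AE) + 1/k] = 1.057 / [ 330/(240×72×10³) + 1/(41×10³) ].
P = 1.057 / 4.349×10⁻⁵ = 24310 N.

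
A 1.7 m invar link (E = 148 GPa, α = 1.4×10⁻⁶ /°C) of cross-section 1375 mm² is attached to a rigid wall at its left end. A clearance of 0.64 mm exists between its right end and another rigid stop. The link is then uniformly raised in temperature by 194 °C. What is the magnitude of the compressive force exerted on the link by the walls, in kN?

P ≈ 0 kN

Unrestrained expansion: δ_free = αΔT L = 1.4×10⁻⁶ × 194 × 1700 = 0.4617 mm.
Since δ_free = 0.462 mm is less than the 0.64 mm gap, the link never touches the wall. No axial force develops.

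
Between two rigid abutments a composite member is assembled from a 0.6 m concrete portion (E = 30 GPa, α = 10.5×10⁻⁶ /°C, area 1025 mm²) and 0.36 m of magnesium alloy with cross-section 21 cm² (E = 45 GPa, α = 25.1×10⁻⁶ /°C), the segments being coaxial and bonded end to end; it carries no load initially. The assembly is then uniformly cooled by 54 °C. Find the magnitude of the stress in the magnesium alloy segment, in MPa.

With the walls removed the bar would change length by δ_free = Σ αᵢΔT Lᵢ = 10.5×10⁻⁶×54×600 + 25.1×10⁻⁶×54×360 = 0.8281 mm.
The rigid supports impose zero overall length change; the single axial force P common to all segments must satisfy P Σ Lᵢ/(AᵢEᵢ) = δ_free.
The series flexibility is Σ Lᵢ/(AᵢEᵢ) = 600/(1025×30×10³) + 360/(2100×45×10³) = 2.332×10⁻⁵ mm/N.
P = 0.8281 / 2.332×10⁻⁵ = 35510 N = 35.51 kN, tensile.
σ_{magnesium alloy} = P / A = 35510 / 2100 = 16.91 MPa.

σ ≈ 16.9 MPa (tensile)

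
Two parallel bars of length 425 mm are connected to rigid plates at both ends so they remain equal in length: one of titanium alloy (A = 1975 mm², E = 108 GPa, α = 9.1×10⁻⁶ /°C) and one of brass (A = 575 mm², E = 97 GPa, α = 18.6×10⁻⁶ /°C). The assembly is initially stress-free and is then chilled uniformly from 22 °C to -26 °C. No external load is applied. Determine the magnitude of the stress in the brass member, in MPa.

σ ≈ 35.1 MPa (tensile)

Equilibrium of a rigid end plate with no external load gives equal and opposite internal forces ±P in the two members. Since α_{brass} > α_{titanium alloy}, cooling drives the brass into tension and the titanium alloy into compression.
Setting the final lengths equal and cancelling L: (α₁ − α₂)ΔT = P/(A₁E₁) + P/(A₂E₂).
|α₁ − α₂|·ΔT = 9.5×10⁻⁶ × 48 = 0.000456.
1/(A₁E₁) + 1/(A₂E₂) = 1/(1975×108×10³) + 1/(575×97×10³) = 2.262×10⁻⁸ N⁻¹.
So P = 0.000456 / 2.262×10⁻⁸ = 20.16 kN.
σ_{brass} = P/A₂ = 20160/575 = 35.06 MPa, tensile.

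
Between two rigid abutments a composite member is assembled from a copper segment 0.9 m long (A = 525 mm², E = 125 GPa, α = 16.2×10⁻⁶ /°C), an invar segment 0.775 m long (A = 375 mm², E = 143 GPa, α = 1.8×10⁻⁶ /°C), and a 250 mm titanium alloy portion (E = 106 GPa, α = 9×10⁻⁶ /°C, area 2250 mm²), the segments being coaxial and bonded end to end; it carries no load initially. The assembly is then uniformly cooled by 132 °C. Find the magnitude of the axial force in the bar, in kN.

Free thermal contraction of the whole bar: Σ αᵢΔT Lᵢ = 16.2×10⁻⁶×132×900 + 1.8×10⁻⁶×132×775 + 9×10⁻⁶×132×250 = 2.406 mm.
The rigid supports impose zero overall length change; the single axial force P common to all segments must satisfy P Σ Lᵢ/(AᵢEᵢ) = δ_free.
The series flexibility is Σ Lᵢ/(AᵢEᵢ) = 900/(525×125×10³) + 775/(375×143×10³) + 250/(2250×106×10³) = 2.921×10⁻⁵ mm/N.
Hence P = δ_free / Σ(L/AE) = 2.406/2.921×10⁻⁵ = 82.35 kN (tensile).

P ≈ 82.3 kN (tensile)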